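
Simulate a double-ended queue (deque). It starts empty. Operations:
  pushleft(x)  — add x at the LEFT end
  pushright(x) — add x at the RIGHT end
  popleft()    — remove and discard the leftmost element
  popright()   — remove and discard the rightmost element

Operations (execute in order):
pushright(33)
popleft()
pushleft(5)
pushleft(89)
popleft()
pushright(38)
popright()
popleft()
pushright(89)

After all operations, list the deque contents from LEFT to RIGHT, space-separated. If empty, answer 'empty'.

pushright(33): [33]
popleft(): []
pushleft(5): [5]
pushleft(89): [89, 5]
popleft(): [5]
pushright(38): [5, 38]
popright(): [5]
popleft(): []
pushright(89): [89]

Answer: 89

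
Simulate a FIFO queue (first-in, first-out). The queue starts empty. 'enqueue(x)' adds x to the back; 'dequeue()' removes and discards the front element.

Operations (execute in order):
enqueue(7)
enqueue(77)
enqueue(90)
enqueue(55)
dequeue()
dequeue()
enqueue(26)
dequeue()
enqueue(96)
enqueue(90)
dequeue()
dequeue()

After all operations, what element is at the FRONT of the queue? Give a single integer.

Answer: 96

Derivation:
enqueue(7): queue = [7]
enqueue(77): queue = [7, 77]
enqueue(90): queue = [7, 77, 90]
enqueue(55): queue = [7, 77, 90, 55]
dequeue(): queue = [77, 90, 55]
dequeue(): queue = [90, 55]
enqueue(26): queue = [90, 55, 26]
dequeue(): queue = [55, 26]
enqueue(96): queue = [55, 26, 96]
enqueue(90): queue = [55, 26, 96, 90]
dequeue(): queue = [26, 96, 90]
dequeue(): queue = [96, 90]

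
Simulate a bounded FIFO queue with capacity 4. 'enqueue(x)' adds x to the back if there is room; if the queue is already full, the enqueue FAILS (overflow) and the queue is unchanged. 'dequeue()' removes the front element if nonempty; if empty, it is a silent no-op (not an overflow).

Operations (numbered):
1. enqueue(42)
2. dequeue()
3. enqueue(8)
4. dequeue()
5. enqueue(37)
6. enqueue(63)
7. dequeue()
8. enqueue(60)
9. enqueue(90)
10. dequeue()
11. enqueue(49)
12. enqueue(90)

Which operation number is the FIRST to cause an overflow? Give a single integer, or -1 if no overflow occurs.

Answer: -1

Derivation:
1. enqueue(42): size=1
2. dequeue(): size=0
3. enqueue(8): size=1
4. dequeue(): size=0
5. enqueue(37): size=1
6. enqueue(63): size=2
7. dequeue(): size=1
8. enqueue(60): size=2
9. enqueue(90): size=3
10. dequeue(): size=2
11. enqueue(49): size=3
12. enqueue(90): size=4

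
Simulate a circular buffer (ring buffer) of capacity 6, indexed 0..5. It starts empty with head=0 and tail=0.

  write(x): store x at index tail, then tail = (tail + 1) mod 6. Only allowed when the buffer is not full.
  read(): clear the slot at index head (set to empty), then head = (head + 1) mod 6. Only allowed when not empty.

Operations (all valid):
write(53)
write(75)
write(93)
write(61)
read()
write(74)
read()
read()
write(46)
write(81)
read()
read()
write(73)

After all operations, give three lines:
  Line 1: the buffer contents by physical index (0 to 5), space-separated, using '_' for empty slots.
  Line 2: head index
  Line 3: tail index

Answer: 81 73 _ _ _ 46
5
2

Derivation:
write(53): buf=[53 _ _ _ _ _], head=0, tail=1, size=1
write(75): buf=[53 75 _ _ _ _], head=0, tail=2, size=2
write(93): buf=[53 75 93 _ _ _], head=0, tail=3, size=3
write(61): buf=[53 75 93 61 _ _], head=0, tail=4, size=4
read(): buf=[_ 75 93 61 _ _], head=1, tail=4, size=3
write(74): buf=[_ 75 93 61 74 _], head=1, tail=5, size=4
read(): buf=[_ _ 93 61 74 _], head=2, tail=5, size=3
read(): buf=[_ _ _ 61 74 _], head=3, tail=5, size=2
write(46): buf=[_ _ _ 61 74 46], head=3, tail=0, size=3
write(81): buf=[81 _ _ 61 74 46], head=3, tail=1, size=4
read(): buf=[81 _ _ _ 74 46], head=4, tail=1, size=3
read(): buf=[81 _ _ _ _ 46], head=5, tail=1, size=2
write(73): buf=[81 73 _ _ _ 46], head=5, tail=2, size=3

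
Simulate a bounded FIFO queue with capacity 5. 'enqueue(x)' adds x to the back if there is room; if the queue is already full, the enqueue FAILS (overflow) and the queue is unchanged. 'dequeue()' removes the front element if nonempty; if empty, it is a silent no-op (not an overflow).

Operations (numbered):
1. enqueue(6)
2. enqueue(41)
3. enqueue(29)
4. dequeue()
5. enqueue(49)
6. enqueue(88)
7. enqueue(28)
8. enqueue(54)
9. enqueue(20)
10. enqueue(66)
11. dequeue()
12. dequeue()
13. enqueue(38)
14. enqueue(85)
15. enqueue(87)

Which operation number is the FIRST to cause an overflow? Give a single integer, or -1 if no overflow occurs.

1. enqueue(6): size=1
2. enqueue(41): size=2
3. enqueue(29): size=3
4. dequeue(): size=2
5. enqueue(49): size=3
6. enqueue(88): size=4
7. enqueue(28): size=5
8. enqueue(54): size=5=cap → OVERFLOW (fail)
9. enqueue(20): size=5=cap → OVERFLOW (fail)
10. enqueue(66): size=5=cap → OVERFLOW (fail)
11. dequeue(): size=4
12. dequeue(): size=3
13. enqueue(38): size=4
14. enqueue(85): size=5
15. enqueue(87): size=5=cap → OVERFLOW (fail)

Answer: 8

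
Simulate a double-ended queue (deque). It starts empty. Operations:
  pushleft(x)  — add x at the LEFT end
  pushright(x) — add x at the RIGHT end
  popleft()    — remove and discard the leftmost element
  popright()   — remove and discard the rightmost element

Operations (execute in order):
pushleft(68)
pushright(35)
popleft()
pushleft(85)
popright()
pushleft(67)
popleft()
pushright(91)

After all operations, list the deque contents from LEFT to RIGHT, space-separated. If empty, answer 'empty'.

pushleft(68): [68]
pushright(35): [68, 35]
popleft(): [35]
pushleft(85): [85, 35]
popright(): [85]
pushleft(67): [67, 85]
popleft(): [85]
pushright(91): [85, 91]

Answer: 85 91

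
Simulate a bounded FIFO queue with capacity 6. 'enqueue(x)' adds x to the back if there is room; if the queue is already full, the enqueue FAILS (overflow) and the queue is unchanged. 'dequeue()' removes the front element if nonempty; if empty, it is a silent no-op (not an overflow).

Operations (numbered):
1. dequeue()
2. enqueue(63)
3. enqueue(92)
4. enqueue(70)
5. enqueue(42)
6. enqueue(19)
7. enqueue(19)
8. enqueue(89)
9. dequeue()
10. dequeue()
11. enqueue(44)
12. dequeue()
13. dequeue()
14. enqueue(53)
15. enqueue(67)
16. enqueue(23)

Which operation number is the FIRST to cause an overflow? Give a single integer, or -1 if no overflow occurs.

1. dequeue(): empty, no-op, size=0
2. enqueue(63): size=1
3. enqueue(92): size=2
4. enqueue(70): size=3
5. enqueue(42): size=4
6. enqueue(19): size=5
7. enqueue(19): size=6
8. enqueue(89): size=6=cap → OVERFLOW (fail)
9. dequeue(): size=5
10. dequeue(): size=4
11. enqueue(44): size=5
12. dequeue(): size=4
13. dequeue(): size=3
14. enqueue(53): size=4
15. enqueue(67): size=5
16. enqueue(23): size=6

Answer: 8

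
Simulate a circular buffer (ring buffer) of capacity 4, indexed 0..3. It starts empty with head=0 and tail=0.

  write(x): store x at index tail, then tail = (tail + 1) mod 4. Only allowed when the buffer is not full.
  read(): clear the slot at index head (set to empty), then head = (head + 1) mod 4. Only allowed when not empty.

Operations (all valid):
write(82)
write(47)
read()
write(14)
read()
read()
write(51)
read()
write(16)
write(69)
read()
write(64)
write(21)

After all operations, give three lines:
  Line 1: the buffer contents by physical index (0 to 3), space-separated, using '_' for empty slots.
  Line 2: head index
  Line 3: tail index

Answer: _ 69 64 21
1
0

Derivation:
write(82): buf=[82 _ _ _], head=0, tail=1, size=1
write(47): buf=[82 47 _ _], head=0, tail=2, size=2
read(): buf=[_ 47 _ _], head=1, tail=2, size=1
write(14): buf=[_ 47 14 _], head=1, tail=3, size=2
read(): buf=[_ _ 14 _], head=2, tail=3, size=1
read(): buf=[_ _ _ _], head=3, tail=3, size=0
write(51): buf=[_ _ _ 51], head=3, tail=0, size=1
read(): buf=[_ _ _ _], head=0, tail=0, size=0
write(16): buf=[16 _ _ _], head=0, tail=1, size=1
write(69): buf=[16 69 _ _], head=0, tail=2, size=2
read(): buf=[_ 69 _ _], head=1, tail=2, size=1
write(64): buf=[_ 69 64 _], head=1, tail=3, size=2
write(21): buf=[_ 69 64 21], head=1, tail=0, size=3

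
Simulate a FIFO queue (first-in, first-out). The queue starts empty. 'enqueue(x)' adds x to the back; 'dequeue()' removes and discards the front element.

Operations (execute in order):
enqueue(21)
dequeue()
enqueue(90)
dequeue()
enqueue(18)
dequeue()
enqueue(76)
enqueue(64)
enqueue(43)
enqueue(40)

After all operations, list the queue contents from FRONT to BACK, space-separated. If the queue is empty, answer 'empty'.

Answer: 76 64 43 40

Derivation:
enqueue(21): [21]
dequeue(): []
enqueue(90): [90]
dequeue(): []
enqueue(18): [18]
dequeue(): []
enqueue(76): [76]
enqueue(64): [76, 64]
enqueue(43): [76, 64, 43]
enqueue(40): [76, 64, 43, 40]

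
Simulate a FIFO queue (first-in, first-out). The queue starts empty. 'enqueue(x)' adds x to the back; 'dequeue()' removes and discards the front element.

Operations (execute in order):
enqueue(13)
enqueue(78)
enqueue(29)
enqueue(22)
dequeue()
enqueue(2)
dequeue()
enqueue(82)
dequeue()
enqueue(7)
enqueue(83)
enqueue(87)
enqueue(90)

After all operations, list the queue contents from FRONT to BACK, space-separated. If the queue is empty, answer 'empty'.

enqueue(13): [13]
enqueue(78): [13, 78]
enqueue(29): [13, 78, 29]
enqueue(22): [13, 78, 29, 22]
dequeue(): [78, 29, 22]
enqueue(2): [78, 29, 22, 2]
dequeue(): [29, 22, 2]
enqueue(82): [29, 22, 2, 82]
dequeue(): [22, 2, 82]
enqueue(7): [22, 2, 82, 7]
enqueue(83): [22, 2, 82, 7, 83]
enqueue(87): [22, 2, 82, 7, 83, 87]
enqueue(90): [22, 2, 82, 7, 83, 87, 90]

Answer: 22 2 82 7 83 87 90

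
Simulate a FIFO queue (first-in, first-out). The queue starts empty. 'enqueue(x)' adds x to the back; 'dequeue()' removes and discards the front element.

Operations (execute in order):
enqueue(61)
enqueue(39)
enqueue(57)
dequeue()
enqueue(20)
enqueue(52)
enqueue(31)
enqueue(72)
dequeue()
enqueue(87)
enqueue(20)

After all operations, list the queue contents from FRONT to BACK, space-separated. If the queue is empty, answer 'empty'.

enqueue(61): [61]
enqueue(39): [61, 39]
enqueue(57): [61, 39, 57]
dequeue(): [39, 57]
enqueue(20): [39, 57, 20]
enqueue(52): [39, 57, 20, 52]
enqueue(31): [39, 57, 20, 52, 31]
enqueue(72): [39, 57, 20, 52, 31, 72]
dequeue(): [57, 20, 52, 31, 72]
enqueue(87): [57, 20, 52, 31, 72, 87]
enqueue(20): [57, 20, 52, 31, 72, 87, 20]

Answer: 57 20 52 31 72 87 20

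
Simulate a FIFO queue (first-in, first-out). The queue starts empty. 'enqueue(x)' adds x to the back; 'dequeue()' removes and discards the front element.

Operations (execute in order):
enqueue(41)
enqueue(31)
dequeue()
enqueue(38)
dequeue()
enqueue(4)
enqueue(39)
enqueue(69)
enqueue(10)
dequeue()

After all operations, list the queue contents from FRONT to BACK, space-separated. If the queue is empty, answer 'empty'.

enqueue(41): [41]
enqueue(31): [41, 31]
dequeue(): [31]
enqueue(38): [31, 38]
dequeue(): [38]
enqueue(4): [38, 4]
enqueue(39): [38, 4, 39]
enqueue(69): [38, 4, 39, 69]
enqueue(10): [38, 4, 39, 69, 10]
dequeue(): [4, 39, 69, 10]

Answer: 4 39 69 10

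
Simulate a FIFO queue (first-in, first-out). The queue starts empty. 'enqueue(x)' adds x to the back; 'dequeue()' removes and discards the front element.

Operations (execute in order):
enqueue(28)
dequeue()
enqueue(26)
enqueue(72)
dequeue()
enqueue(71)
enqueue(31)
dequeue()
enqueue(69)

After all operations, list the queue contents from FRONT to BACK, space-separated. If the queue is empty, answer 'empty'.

enqueue(28): [28]
dequeue(): []
enqueue(26): [26]
enqueue(72): [26, 72]
dequeue(): [72]
enqueue(71): [72, 71]
enqueue(31): [72, 71, 31]
dequeue(): [71, 31]
enqueue(69): [71, 31, 69]

Answer: 71 31 69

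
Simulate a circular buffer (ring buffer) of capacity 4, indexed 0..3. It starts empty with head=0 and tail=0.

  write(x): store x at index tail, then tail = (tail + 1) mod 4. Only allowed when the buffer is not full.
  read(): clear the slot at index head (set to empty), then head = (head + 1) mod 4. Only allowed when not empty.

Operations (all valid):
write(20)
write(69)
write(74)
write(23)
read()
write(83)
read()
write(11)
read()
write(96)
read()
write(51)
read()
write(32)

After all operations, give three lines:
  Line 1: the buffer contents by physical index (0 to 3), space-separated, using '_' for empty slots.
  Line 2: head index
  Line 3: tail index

write(20): buf=[20 _ _ _], head=0, tail=1, size=1
write(69): buf=[20 69 _ _], head=0, tail=2, size=2
write(74): buf=[20 69 74 _], head=0, tail=3, size=3
write(23): buf=[20 69 74 23], head=0, tail=0, size=4
read(): buf=[_ 69 74 23], head=1, tail=0, size=3
write(83): buf=[83 69 74 23], head=1, tail=1, size=4
read(): buf=[83 _ 74 23], head=2, tail=1, size=3
write(11): buf=[83 11 74 23], head=2, tail=2, size=4
read(): buf=[83 11 _ 23], head=3, tail=2, size=3
write(96): buf=[83 11 96 23], head=3, tail=3, size=4
read(): buf=[83 11 96 _], head=0, tail=3, size=3
write(51): buf=[83 11 96 51], head=0, tail=0, size=4
read(): buf=[_ 11 96 51], head=1, tail=0, size=3
write(32): buf=[32 11 96 51], head=1, tail=1, size=4

Answer: 32 11 96 51
1
1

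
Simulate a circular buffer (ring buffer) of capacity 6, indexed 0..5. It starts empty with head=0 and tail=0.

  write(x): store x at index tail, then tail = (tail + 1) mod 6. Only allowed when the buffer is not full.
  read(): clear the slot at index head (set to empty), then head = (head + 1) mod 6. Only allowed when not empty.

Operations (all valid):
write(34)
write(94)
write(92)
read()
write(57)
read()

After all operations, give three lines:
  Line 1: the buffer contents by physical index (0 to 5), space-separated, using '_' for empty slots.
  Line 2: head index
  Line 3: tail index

write(34): buf=[34 _ _ _ _ _], head=0, tail=1, size=1
write(94): buf=[34 94 _ _ _ _], head=0, tail=2, size=2
write(92): buf=[34 94 92 _ _ _], head=0, tail=3, size=3
read(): buf=[_ 94 92 _ _ _], head=1, tail=3, size=2
write(57): buf=[_ 94 92 57 _ _], head=1, tail=4, size=3
read(): buf=[_ _ 92 57 _ _], head=2, tail=4, size=2

Answer: _ _ 92 57 _ _
2
4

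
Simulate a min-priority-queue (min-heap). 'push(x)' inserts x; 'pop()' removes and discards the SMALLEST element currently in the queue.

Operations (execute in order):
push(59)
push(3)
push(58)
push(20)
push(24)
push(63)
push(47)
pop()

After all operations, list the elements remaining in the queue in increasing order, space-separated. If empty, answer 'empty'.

push(59): heap contents = [59]
push(3): heap contents = [3, 59]
push(58): heap contents = [3, 58, 59]
push(20): heap contents = [3, 20, 58, 59]
push(24): heap contents = [3, 20, 24, 58, 59]
push(63): heap contents = [3, 20, 24, 58, 59, 63]
push(47): heap contents = [3, 20, 24, 47, 58, 59, 63]
pop() → 3: heap contents = [20, 24, 47, 58, 59, 63]

Answer: 20 24 47 58 59 63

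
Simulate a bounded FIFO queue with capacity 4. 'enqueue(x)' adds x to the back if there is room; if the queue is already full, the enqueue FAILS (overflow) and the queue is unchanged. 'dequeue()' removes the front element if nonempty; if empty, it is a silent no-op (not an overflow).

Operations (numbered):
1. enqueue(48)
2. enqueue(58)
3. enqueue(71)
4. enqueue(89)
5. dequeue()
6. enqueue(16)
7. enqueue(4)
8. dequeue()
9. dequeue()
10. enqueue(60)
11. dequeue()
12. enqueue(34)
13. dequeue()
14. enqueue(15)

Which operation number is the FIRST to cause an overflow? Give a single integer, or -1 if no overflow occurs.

1. enqueue(48): size=1
2. enqueue(58): size=2
3. enqueue(71): size=3
4. enqueue(89): size=4
5. dequeue(): size=3
6. enqueue(16): size=4
7. enqueue(4): size=4=cap → OVERFLOW (fail)
8. dequeue(): size=3
9. dequeue(): size=2
10. enqueue(60): size=3
11. dequeue(): size=2
12. enqueue(34): size=3
13. dequeue(): size=2
14. enqueue(15): size=3

Answer: 7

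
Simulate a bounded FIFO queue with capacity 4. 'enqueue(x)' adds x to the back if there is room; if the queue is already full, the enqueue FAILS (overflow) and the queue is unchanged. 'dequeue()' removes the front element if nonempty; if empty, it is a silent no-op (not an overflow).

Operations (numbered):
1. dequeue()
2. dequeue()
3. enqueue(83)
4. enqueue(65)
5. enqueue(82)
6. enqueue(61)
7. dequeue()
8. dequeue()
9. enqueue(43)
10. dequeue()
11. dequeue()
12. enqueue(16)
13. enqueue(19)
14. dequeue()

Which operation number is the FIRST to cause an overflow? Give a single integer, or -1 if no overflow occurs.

1. dequeue(): empty, no-op, size=0
2. dequeue(): empty, no-op, size=0
3. enqueue(83): size=1
4. enqueue(65): size=2
5. enqueue(82): size=3
6. enqueue(61): size=4
7. dequeue(): size=3
8. dequeue(): size=2
9. enqueue(43): size=3
10. dequeue(): size=2
11. dequeue(): size=1
12. enqueue(16): size=2
13. enqueue(19): size=3
14. dequeue(): size=2

Answer: -1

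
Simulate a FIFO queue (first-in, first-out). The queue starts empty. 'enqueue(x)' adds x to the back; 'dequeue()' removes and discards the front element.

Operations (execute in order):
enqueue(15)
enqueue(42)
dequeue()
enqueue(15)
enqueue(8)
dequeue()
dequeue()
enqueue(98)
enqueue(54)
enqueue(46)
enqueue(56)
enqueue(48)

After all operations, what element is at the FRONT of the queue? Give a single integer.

enqueue(15): queue = [15]
enqueue(42): queue = [15, 42]
dequeue(): queue = [42]
enqueue(15): queue = [42, 15]
enqueue(8): queue = [42, 15, 8]
dequeue(): queue = [15, 8]
dequeue(): queue = [8]
enqueue(98): queue = [8, 98]
enqueue(54): queue = [8, 98, 54]
enqueue(46): queue = [8, 98, 54, 46]
enqueue(56): queue = [8, 98, 54, 46, 56]
enqueue(48): queue = [8, 98, 54, 46, 56, 48]

Answer: 8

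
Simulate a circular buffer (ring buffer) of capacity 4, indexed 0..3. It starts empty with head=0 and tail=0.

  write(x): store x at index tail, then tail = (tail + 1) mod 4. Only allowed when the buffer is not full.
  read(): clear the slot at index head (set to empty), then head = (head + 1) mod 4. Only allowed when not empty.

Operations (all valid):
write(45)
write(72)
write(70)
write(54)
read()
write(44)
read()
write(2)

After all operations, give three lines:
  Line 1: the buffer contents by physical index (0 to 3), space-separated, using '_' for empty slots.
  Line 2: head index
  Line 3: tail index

Answer: 44 2 70 54
2
2

Derivation:
write(45): buf=[45 _ _ _], head=0, tail=1, size=1
write(72): buf=[45 72 _ _], head=0, tail=2, size=2
write(70): buf=[45 72 70 _], head=0, tail=3, size=3
write(54): buf=[45 72 70 54], head=0, tail=0, size=4
read(): buf=[_ 72 70 54], head=1, tail=0, size=3
write(44): buf=[44 72 70 54], head=1, tail=1, size=4
read(): buf=[44 _ 70 54], head=2, tail=1, size=3
write(2): buf=[44 2 70 54], head=2, tail=2, size=4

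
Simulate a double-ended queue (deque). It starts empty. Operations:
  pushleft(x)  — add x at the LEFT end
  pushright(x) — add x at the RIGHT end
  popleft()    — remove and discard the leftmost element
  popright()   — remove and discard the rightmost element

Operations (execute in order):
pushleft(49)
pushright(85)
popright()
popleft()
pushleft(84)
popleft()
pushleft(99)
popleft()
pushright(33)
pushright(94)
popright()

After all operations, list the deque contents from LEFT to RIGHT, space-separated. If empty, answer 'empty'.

pushleft(49): [49]
pushright(85): [49, 85]
popright(): [49]
popleft(): []
pushleft(84): [84]
popleft(): []
pushleft(99): [99]
popleft(): []
pushright(33): [33]
pushright(94): [33, 94]
popright(): [33]

Answer: 33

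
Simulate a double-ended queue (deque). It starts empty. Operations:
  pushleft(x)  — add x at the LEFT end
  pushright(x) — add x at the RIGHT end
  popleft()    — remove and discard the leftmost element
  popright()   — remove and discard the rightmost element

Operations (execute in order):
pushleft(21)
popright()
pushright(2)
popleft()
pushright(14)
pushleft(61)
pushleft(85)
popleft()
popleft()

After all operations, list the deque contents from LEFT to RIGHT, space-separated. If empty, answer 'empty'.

Answer: 14

Derivation:
pushleft(21): [21]
popright(): []
pushright(2): [2]
popleft(): []
pushright(14): [14]
pushleft(61): [61, 14]
pushleft(85): [85, 61, 14]
popleft(): [61, 14]
popleft(): [14]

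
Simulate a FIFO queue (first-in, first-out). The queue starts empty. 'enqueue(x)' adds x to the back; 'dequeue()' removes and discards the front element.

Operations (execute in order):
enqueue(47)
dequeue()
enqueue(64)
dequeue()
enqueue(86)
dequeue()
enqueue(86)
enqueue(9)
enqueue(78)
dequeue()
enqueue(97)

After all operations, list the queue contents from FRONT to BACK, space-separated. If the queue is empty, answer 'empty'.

Answer: 9 78 97

Derivation:
enqueue(47): [47]
dequeue(): []
enqueue(64): [64]
dequeue(): []
enqueue(86): [86]
dequeue(): []
enqueue(86): [86]
enqueue(9): [86, 9]
enqueue(78): [86, 9, 78]
dequeue(): [9, 78]
enqueue(97): [9, 78, 97]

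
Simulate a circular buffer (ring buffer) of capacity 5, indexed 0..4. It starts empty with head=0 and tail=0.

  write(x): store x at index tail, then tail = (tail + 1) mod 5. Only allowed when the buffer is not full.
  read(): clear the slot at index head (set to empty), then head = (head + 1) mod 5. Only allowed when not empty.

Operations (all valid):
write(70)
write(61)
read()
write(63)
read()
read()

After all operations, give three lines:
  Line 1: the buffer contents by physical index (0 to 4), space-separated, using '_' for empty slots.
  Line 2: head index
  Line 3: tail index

Answer: _ _ _ _ _
3
3

Derivation:
write(70): buf=[70 _ _ _ _], head=0, tail=1, size=1
write(61): buf=[70 61 _ _ _], head=0, tail=2, size=2
read(): buf=[_ 61 _ _ _], head=1, tail=2, size=1
write(63): buf=[_ 61 63 _ _], head=1, tail=3, size=2
read(): buf=[_ _ 63 _ _], head=2, tail=3, size=1
read(): buf=[_ _ _ _ _], head=3, tail=3, size=0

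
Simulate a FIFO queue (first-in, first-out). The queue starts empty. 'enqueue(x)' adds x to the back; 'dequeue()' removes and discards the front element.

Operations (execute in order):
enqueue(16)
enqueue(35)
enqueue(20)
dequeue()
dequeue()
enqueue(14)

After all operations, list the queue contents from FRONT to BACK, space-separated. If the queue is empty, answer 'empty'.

enqueue(16): [16]
enqueue(35): [16, 35]
enqueue(20): [16, 35, 20]
dequeue(): [35, 20]
dequeue(): [20]
enqueue(14): [20, 14]

Answer: 20 14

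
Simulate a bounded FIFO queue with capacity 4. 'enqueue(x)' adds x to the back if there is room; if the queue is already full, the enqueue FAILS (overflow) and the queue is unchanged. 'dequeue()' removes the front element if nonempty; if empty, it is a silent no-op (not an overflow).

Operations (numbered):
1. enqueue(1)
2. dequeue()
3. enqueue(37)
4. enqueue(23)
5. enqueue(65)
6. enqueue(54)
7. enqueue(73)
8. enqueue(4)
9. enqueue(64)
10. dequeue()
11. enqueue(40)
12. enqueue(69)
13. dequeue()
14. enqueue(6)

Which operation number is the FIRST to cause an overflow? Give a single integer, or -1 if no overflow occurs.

1. enqueue(1): size=1
2. dequeue(): size=0
3. enqueue(37): size=1
4. enqueue(23): size=2
5. enqueue(65): size=3
6. enqueue(54): size=4
7. enqueue(73): size=4=cap → OVERFLOW (fail)
8. enqueue(4): size=4=cap → OVERFLOW (fail)
9. enqueue(64): size=4=cap → OVERFLOW (fail)
10. dequeue(): size=3
11. enqueue(40): size=4
12. enqueue(69): size=4=cap → OVERFLOW (fail)
13. dequeue(): size=3
14. enqueue(6): size=4

Answer: 7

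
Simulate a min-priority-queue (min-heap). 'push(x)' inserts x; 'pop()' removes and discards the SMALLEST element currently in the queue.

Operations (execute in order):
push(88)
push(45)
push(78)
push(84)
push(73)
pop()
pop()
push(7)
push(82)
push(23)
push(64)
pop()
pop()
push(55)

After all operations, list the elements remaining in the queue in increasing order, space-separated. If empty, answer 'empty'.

Answer: 55 64 78 82 84 88

Derivation:
push(88): heap contents = [88]
push(45): heap contents = [45, 88]
push(78): heap contents = [45, 78, 88]
push(84): heap contents = [45, 78, 84, 88]
push(73): heap contents = [45, 73, 78, 84, 88]
pop() → 45: heap contents = [73, 78, 84, 88]
pop() → 73: heap contents = [78, 84, 88]
push(7): heap contents = [7, 78, 84, 88]
push(82): heap contents = [7, 78, 82, 84, 88]
push(23): heap contents = [7, 23, 78, 82, 84, 88]
push(64): heap contents = [7, 23, 64, 78, 82, 84, 88]
pop() → 7: heap contents = [23, 64, 78, 82, 84, 88]
pop() → 23: heap contents = [64, 78, 82, 84, 88]
push(55): heap contents = [55, 64, 78, 82, 84, 88]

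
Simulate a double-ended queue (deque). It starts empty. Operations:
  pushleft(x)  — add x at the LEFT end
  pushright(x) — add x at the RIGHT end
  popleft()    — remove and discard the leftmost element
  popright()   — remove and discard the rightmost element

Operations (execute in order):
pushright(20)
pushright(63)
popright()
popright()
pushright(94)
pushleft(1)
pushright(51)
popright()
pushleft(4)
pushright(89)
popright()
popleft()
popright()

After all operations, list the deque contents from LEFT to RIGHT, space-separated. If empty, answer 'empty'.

Answer: 1

Derivation:
pushright(20): [20]
pushright(63): [20, 63]
popright(): [20]
popright(): []
pushright(94): [94]
pushleft(1): [1, 94]
pushright(51): [1, 94, 51]
popright(): [1, 94]
pushleft(4): [4, 1, 94]
pushright(89): [4, 1, 94, 89]
popright(): [4, 1, 94]
popleft(): [1, 94]
popright(): [1]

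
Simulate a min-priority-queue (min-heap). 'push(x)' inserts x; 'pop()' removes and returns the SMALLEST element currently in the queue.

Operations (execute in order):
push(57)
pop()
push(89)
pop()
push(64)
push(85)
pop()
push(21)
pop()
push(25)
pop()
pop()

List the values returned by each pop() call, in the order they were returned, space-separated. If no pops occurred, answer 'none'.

push(57): heap contents = [57]
pop() → 57: heap contents = []
push(89): heap contents = [89]
pop() → 89: heap contents = []
push(64): heap contents = [64]
push(85): heap contents = [64, 85]
pop() → 64: heap contents = [85]
push(21): heap contents = [21, 85]
pop() → 21: heap contents = [85]
push(25): heap contents = [25, 85]
pop() → 25: heap contents = [85]
pop() → 85: heap contents = []

Answer: 57 89 64 21 25 85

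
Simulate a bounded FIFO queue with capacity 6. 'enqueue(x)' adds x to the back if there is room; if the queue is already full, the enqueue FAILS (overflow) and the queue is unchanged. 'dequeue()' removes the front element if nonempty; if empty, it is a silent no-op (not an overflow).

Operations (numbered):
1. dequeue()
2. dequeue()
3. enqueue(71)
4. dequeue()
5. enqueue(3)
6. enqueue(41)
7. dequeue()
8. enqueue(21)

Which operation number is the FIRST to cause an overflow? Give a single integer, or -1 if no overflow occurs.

Answer: -1

Derivation:
1. dequeue(): empty, no-op, size=0
2. dequeue(): empty, no-op, size=0
3. enqueue(71): size=1
4. dequeue(): size=0
5. enqueue(3): size=1
6. enqueue(41): size=2
7. dequeue(): size=1
8. enqueue(21): size=2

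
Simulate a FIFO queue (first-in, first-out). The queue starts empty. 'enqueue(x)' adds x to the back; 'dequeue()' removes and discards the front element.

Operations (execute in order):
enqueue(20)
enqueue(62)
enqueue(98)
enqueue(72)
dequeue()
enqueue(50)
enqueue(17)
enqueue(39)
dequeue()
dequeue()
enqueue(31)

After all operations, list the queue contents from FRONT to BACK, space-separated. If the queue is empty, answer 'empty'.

enqueue(20): [20]
enqueue(62): [20, 62]
enqueue(98): [20, 62, 98]
enqueue(72): [20, 62, 98, 72]
dequeue(): [62, 98, 72]
enqueue(50): [62, 98, 72, 50]
enqueue(17): [62, 98, 72, 50, 17]
enqueue(39): [62, 98, 72, 50, 17, 39]
dequeue(): [98, 72, 50, 17, 39]
dequeue(): [72, 50, 17, 39]
enqueue(31): [72, 50, 17, 39, 31]

Answer: 72 50 17 39 31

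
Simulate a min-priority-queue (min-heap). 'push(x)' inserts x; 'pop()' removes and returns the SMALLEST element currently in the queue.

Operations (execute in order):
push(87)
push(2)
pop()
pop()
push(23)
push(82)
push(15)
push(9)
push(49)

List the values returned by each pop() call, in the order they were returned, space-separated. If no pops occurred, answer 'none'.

push(87): heap contents = [87]
push(2): heap contents = [2, 87]
pop() → 2: heap contents = [87]
pop() → 87: heap contents = []
push(23): heap contents = [23]
push(82): heap contents = [23, 82]
push(15): heap contents = [15, 23, 82]
push(9): heap contents = [9, 15, 23, 82]
push(49): heap contents = [9, 15, 23, 49, 82]

Answer: 2 87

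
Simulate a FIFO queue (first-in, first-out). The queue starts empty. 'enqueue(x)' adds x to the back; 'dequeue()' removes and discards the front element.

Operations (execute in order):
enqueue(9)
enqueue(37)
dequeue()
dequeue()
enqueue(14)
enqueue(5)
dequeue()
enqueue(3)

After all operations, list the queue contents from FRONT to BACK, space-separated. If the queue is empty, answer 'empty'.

Answer: 5 3

Derivation:
enqueue(9): [9]
enqueue(37): [9, 37]
dequeue(): [37]
dequeue(): []
enqueue(14): [14]
enqueue(5): [14, 5]
dequeue(): [5]
enqueue(3): [5, 3]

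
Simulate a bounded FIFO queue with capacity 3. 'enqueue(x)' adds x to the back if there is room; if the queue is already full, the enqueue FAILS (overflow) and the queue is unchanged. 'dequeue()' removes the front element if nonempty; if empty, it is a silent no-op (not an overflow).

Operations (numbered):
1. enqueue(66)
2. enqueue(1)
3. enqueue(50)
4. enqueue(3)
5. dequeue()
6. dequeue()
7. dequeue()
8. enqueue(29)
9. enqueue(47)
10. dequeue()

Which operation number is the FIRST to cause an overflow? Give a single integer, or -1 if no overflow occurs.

1. enqueue(66): size=1
2. enqueue(1): size=2
3. enqueue(50): size=3
4. enqueue(3): size=3=cap → OVERFLOW (fail)
5. dequeue(): size=2
6. dequeue(): size=1
7. dequeue(): size=0
8. enqueue(29): size=1
9. enqueue(47): size=2
10. dequeue(): size=1

Answer: 4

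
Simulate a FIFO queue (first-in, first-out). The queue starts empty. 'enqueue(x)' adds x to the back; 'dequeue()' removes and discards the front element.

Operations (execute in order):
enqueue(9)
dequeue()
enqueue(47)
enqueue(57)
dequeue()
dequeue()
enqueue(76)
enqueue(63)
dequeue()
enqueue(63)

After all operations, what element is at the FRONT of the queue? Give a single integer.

Answer: 63

Derivation:
enqueue(9): queue = [9]
dequeue(): queue = []
enqueue(47): queue = [47]
enqueue(57): queue = [47, 57]
dequeue(): queue = [57]
dequeue(): queue = []
enqueue(76): queue = [76]
enqueue(63): queue = [76, 63]
dequeue(): queue = [63]
enqueue(63): queue = [63, 63]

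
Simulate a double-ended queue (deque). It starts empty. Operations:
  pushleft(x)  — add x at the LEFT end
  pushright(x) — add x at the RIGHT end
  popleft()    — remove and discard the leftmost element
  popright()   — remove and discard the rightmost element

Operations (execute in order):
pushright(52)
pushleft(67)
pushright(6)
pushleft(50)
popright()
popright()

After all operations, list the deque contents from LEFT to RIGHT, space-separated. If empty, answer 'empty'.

pushright(52): [52]
pushleft(67): [67, 52]
pushright(6): [67, 52, 6]
pushleft(50): [50, 67, 52, 6]
popright(): [50, 67, 52]
popright(): [50, 67]

Answer: 50 67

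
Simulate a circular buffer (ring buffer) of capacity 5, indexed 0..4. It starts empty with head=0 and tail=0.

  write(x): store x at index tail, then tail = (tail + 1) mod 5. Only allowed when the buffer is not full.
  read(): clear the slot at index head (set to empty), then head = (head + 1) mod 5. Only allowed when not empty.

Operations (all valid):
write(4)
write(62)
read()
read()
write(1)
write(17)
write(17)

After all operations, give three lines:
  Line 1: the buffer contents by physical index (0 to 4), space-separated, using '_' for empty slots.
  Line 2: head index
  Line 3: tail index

Answer: _ _ 1 17 17
2
0

Derivation:
write(4): buf=[4 _ _ _ _], head=0, tail=1, size=1
write(62): buf=[4 62 _ _ _], head=0, tail=2, size=2
read(): buf=[_ 62 _ _ _], head=1, tail=2, size=1
read(): buf=[_ _ _ _ _], head=2, tail=2, size=0
write(1): buf=[_ _ 1 _ _], head=2, tail=3, size=1
write(17): buf=[_ _ 1 17 _], head=2, tail=4, size=2
write(17): buf=[_ _ 1 17 17], head=2, tail=0, size=3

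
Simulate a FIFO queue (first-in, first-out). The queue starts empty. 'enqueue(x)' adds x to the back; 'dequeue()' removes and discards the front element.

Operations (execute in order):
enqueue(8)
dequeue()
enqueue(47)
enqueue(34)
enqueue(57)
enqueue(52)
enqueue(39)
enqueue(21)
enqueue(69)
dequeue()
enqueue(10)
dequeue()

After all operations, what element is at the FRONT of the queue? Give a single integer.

enqueue(8): queue = [8]
dequeue(): queue = []
enqueue(47): queue = [47]
enqueue(34): queue = [47, 34]
enqueue(57): queue = [47, 34, 57]
enqueue(52): queue = [47, 34, 57, 52]
enqueue(39): queue = [47, 34, 57, 52, 39]
enqueue(21): queue = [47, 34, 57, 52, 39, 21]
enqueue(69): queue = [47, 34, 57, 52, 39, 21, 69]
dequeue(): queue = [34, 57, 52, 39, 21, 69]
enqueue(10): queue = [34, 57, 52, 39, 21, 69, 10]
dequeue(): queue = [57, 52, 39, 21, 69, 10]

Answer: 57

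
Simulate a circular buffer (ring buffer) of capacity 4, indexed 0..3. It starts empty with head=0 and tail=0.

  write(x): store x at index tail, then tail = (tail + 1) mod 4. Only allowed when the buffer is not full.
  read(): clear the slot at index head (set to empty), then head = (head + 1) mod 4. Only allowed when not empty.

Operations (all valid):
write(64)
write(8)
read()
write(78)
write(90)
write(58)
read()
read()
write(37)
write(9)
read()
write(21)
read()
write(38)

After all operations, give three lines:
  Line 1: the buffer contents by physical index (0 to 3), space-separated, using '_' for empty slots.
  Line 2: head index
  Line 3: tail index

write(64): buf=[64 _ _ _], head=0, tail=1, size=1
write(8): buf=[64 8 _ _], head=0, tail=2, size=2
read(): buf=[_ 8 _ _], head=1, tail=2, size=1
write(78): buf=[_ 8 78 _], head=1, tail=3, size=2
write(90): buf=[_ 8 78 90], head=1, tail=0, size=3
write(58): buf=[58 8 78 90], head=1, tail=1, size=4
read(): buf=[58 _ 78 90], head=2, tail=1, size=3
read(): buf=[58 _ _ 90], head=3, tail=1, size=2
write(37): buf=[58 37 _ 90], head=3, tail=2, size=3
write(9): buf=[58 37 9 90], head=3, tail=3, size=4
read(): buf=[58 37 9 _], head=0, tail=3, size=3
write(21): buf=[58 37 9 21], head=0, tail=0, size=4
read(): buf=[_ 37 9 21], head=1, tail=0, size=3
write(38): buf=[38 37 9 21], head=1, tail=1, size=4

Answer: 38 37 9 21
1
1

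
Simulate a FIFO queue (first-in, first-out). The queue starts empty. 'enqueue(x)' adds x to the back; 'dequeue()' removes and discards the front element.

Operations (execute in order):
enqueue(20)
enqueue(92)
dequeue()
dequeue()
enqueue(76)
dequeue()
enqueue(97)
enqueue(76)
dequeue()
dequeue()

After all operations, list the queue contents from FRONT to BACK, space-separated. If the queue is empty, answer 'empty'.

Answer: empty

Derivation:
enqueue(20): [20]
enqueue(92): [20, 92]
dequeue(): [92]
dequeue(): []
enqueue(76): [76]
dequeue(): []
enqueue(97): [97]
enqueue(76): [97, 76]
dequeue(): [76]
dequeue(): []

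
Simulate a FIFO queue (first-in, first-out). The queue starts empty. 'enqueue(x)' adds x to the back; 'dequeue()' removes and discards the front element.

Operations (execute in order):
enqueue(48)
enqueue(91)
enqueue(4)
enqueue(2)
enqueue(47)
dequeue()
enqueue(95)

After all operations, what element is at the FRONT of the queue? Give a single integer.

Answer: 91

Derivation:
enqueue(48): queue = [48]
enqueue(91): queue = [48, 91]
enqueue(4): queue = [48, 91, 4]
enqueue(2): queue = [48, 91, 4, 2]
enqueue(47): queue = [48, 91, 4, 2, 47]
dequeue(): queue = [91, 4, 2, 47]
enqueue(95): queue = [91, 4, 2, 47, 95]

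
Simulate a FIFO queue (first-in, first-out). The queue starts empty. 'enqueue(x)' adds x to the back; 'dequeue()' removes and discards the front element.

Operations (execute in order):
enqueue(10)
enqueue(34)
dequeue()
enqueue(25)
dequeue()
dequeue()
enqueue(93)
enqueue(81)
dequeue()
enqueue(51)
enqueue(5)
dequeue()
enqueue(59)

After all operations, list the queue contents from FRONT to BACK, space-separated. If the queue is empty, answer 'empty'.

Answer: 51 5 59

Derivation:
enqueue(10): [10]
enqueue(34): [10, 34]
dequeue(): [34]
enqueue(25): [34, 25]
dequeue(): [25]
dequeue(): []
enqueue(93): [93]
enqueue(81): [93, 81]
dequeue(): [81]
enqueue(51): [81, 51]
enqueue(5): [81, 51, 5]
dequeue(): [51, 5]
enqueue(59): [51, 5, 59]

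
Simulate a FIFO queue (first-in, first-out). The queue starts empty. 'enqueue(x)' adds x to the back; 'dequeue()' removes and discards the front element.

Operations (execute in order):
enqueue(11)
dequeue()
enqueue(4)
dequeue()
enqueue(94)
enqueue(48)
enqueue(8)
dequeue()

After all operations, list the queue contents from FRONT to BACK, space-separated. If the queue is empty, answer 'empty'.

enqueue(11): [11]
dequeue(): []
enqueue(4): [4]
dequeue(): []
enqueue(94): [94]
enqueue(48): [94, 48]
enqueue(8): [94, 48, 8]
dequeue(): [48, 8]

Answer: 48 8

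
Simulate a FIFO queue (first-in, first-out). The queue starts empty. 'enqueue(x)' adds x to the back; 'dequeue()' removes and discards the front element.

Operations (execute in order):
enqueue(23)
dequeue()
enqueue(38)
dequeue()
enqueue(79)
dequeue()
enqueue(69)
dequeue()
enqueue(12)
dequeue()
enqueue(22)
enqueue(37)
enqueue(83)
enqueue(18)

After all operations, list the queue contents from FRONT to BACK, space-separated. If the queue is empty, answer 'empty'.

enqueue(23): [23]
dequeue(): []
enqueue(38): [38]
dequeue(): []
enqueue(79): [79]
dequeue(): []
enqueue(69): [69]
dequeue(): []
enqueue(12): [12]
dequeue(): []
enqueue(22): [22]
enqueue(37): [22, 37]
enqueue(83): [22, 37, 83]
enqueue(18): [22, 37, 83, 18]

Answer: 22 37 83 18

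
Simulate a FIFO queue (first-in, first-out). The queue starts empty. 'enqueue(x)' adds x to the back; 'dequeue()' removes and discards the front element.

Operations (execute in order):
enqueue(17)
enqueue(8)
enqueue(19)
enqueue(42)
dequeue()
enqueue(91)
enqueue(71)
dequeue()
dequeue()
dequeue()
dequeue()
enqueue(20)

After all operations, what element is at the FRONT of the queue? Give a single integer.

enqueue(17): queue = [17]
enqueue(8): queue = [17, 8]
enqueue(19): queue = [17, 8, 19]
enqueue(42): queue = [17, 8, 19, 42]
dequeue(): queue = [8, 19, 42]
enqueue(91): queue = [8, 19, 42, 91]
enqueue(71): queue = [8, 19, 42, 91, 71]
dequeue(): queue = [19, 42, 91, 71]
dequeue(): queue = [42, 91, 71]
dequeue(): queue = [91, 71]
dequeue(): queue = [71]
enqueue(20): queue = [71, 20]

Answer: 71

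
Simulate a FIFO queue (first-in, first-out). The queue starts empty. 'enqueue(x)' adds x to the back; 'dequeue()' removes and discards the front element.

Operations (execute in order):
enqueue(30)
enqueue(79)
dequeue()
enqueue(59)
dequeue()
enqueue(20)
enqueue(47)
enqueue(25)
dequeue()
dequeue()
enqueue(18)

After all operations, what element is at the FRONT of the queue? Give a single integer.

enqueue(30): queue = [30]
enqueue(79): queue = [30, 79]
dequeue(): queue = [79]
enqueue(59): queue = [79, 59]
dequeue(): queue = [59]
enqueue(20): queue = [59, 20]
enqueue(47): queue = [59, 20, 47]
enqueue(25): queue = [59, 20, 47, 25]
dequeue(): queue = [20, 47, 25]
dequeue(): queue = [47, 25]
enqueue(18): queue = [47, 25, 18]

Answer: 47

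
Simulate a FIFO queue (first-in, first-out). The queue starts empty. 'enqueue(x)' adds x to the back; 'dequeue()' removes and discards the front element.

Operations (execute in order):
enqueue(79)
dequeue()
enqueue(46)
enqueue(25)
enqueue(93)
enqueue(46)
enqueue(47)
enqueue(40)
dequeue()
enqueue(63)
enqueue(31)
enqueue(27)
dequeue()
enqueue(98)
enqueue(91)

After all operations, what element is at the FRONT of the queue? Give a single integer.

Answer: 93

Derivation:
enqueue(79): queue = [79]
dequeue(): queue = []
enqueue(46): queue = [46]
enqueue(25): queue = [46, 25]
enqueue(93): queue = [46, 25, 93]
enqueue(46): queue = [46, 25, 93, 46]
enqueue(47): queue = [46, 25, 93, 46, 47]
enqueue(40): queue = [46, 25, 93, 46, 47, 40]
dequeue(): queue = [25, 93, 46, 47, 40]
enqueue(63): queue = [25, 93, 46, 47, 40, 63]
enqueue(31): queue = [25, 93, 46, 47, 40, 63, 31]
enqueue(27): queue = [25, 93, 46, 47, 40, 63, 31, 27]
dequeue(): queue = [93, 46, 47, 40, 63, 31, 27]
enqueue(98): queue = [93, 46, 47, 40, 63, 31, 27, 98]
enqueue(91): queue = [93, 46, 47, 40, 63, 31, 27, 98, 91]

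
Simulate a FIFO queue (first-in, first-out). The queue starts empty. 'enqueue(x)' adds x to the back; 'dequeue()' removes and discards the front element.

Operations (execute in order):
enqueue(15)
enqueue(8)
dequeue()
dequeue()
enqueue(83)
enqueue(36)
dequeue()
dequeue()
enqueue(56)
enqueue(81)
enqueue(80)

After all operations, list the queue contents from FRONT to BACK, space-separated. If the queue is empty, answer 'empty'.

Answer: 56 81 80

Derivation:
enqueue(15): [15]
enqueue(8): [15, 8]
dequeue(): [8]
dequeue(): []
enqueue(83): [83]
enqueue(36): [83, 36]
dequeue(): [36]
dequeue(): []
enqueue(56): [56]
enqueue(81): [56, 81]
enqueue(80): [56, 81, 80]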